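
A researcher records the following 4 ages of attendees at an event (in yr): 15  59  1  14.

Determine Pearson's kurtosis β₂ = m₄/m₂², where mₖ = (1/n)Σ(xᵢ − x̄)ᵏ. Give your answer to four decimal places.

x̄ = 22.2500
Σ(xᵢ − x̄)² = 1922.7500 ⇒ m₂ = 480.68750
Σ(xᵢ − x̄)⁴ = 2035323.0781 ⇒ m₄ = 508830.76953
m₂² = 231060.47266
β₂ = m₄/m₂² = 508830.76953 / 231060.47266 ≈ 2.2022

2.2022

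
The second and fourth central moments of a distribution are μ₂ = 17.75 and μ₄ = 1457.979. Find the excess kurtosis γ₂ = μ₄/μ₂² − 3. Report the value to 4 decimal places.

μ₂² = 17.75² = 315.06250
μ₄/μ₂² = 1457.979 / 315.06250 = 4.62759
γ₂ = 4.62759 − 3 ≈ 1.6276

1.6276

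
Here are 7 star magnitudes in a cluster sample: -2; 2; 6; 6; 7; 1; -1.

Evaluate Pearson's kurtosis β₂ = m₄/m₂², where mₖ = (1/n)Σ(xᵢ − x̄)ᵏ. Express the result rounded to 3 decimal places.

1.402

x̄ = 2.7143
Σ(xᵢ − x̄)² = 79.4286 ⇒ m₂ = 11.34694
Σ(xᵢ − x̄)⁴ = 1263.6152 ⇒ m₄ = 180.51645
m₂² = 128.75302
β₂ = m₄/m₂² = 180.51645 / 128.75302 ≈ 1.402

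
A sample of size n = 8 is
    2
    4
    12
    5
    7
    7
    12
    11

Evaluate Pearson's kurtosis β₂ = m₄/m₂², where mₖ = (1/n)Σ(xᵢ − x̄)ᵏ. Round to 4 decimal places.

1.5952

x̄ = 7.5000
Σ(xᵢ − x̄)² = 102.0000 ⇒ m₂ = 12.75000
Σ(xᵢ − x̄)⁴ = 2074.5000 ⇒ m₄ = 259.31250
m₂² = 162.56250
β₂ = m₄/m₂² = 259.31250 / 162.56250 ≈ 1.5952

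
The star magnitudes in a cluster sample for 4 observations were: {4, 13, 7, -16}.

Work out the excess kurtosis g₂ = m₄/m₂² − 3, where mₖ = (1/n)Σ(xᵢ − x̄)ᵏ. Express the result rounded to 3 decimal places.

x̄ = 2.0000
Σ(xᵢ − x̄)² = 474.0000 ⇒ m₂ = 118.50000
Σ(xᵢ − x̄)⁴ = 120258.0000 ⇒ m₄ = 30064.50000
m₂² = 14042.25000
g₂ = m₄/m₂² − 3 = 2.14100 − 3 ≈ -0.859

-0.859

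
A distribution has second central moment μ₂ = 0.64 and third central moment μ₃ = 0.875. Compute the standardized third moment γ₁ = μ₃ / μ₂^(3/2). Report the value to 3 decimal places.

σ = √μ₂ = √0.64 = 0.80000
σ³ = μ₂^(3/2) = 0.51200
γ₁ = μ₃/σ³ = 0.875 / 0.51200 ≈ 1.709

1.709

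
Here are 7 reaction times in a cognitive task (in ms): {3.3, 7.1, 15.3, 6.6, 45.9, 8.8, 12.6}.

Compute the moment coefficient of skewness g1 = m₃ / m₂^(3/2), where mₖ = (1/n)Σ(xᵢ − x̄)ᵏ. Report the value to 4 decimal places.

x̄ = (3.3 + 7.1 + 15.3 + 6.6 + 45.9 + 8.8 + 12.6) / 7 = 14.2286
deviations (xᵢ − x̄): -10.9286, -7.1286, 1.0714, -7.6286, 31.6714, -5.4286, -1.6286
Σ(xᵢ − x̄)² = 1264.7943 ⇒ m₂ = 1264.7943/7 = 180.68490
Σ(xᵢ − x̄)³ = 29494.4569 ⇒ m₃ = 29494.4569/7 = 4213.49384
m₂^(3/2) = 180.68490^(1.5) = 2428.74982
g1 = m₃ / m₂^(3/2) = 4213.49384 / 2428.74982 ≈ 1.7348

1.7348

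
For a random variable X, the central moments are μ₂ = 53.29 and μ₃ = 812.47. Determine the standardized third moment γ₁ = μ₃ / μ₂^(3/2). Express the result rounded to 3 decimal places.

2.089

σ = √μ₂ = √53.29 = 7.30000
σ³ = μ₂^(3/2) = 389.01700
γ₁ = μ₃/σ³ = 812.47 / 389.01700 ≈ 2.089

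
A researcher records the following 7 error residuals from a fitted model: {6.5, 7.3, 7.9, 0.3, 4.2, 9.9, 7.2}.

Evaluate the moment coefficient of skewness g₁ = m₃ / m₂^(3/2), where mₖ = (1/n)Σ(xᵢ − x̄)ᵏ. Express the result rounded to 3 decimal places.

-0.924

x̄ = (6.5 + 7.3 + 7.9 + 0.3 + 4.2 + 9.9 + 7.2) / 7 = 6.1857
deviations (xᵢ − x̄): 0.3143, 1.1143, 1.7143, -5.8857, -1.9857, 3.7143, 1.0143
Σ(xᵢ − x̄)² = 57.6886 ⇒ m₂ = 57.6886/7 = 8.24122
Σ(xᵢ − x̄)³ = -152.9826 ⇒ m₃ = -152.9826/7 = -21.85466
m₂^(3/2) = 8.24122^(1.5) = 23.65852
g₁ = m₃ / m₂^(3/2) = -21.85466 / 23.65852 ≈ -0.924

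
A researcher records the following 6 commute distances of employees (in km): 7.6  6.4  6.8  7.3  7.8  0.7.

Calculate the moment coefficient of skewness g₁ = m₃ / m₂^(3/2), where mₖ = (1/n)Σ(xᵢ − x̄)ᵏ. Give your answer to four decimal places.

x̄ = (7.6 + 6.4 + 6.8 + 7.3 + 7.8 + 0.7) / 6 = 6.1000
deviations (xᵢ − x̄): 1.5000, 0.3000, 0.7000, 1.2000, 1.7000, -5.4000
Σ(xᵢ − x̄)² = 36.3200 ⇒ m₂ = 36.3200/6 = 6.05333
Σ(xᵢ − x̄)³ = -147.0780 ⇒ m₃ = -147.0780/6 = -24.51300
m₂^(3/2) = 6.05333^(1.5) = 14.89333
g₁ = m₃ / m₂^(3/2) = -24.51300 / 14.89333 ≈ -1.6459

-1.6459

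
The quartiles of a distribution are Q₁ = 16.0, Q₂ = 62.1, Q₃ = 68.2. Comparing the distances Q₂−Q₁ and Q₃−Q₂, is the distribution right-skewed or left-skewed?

left-skewed

Q₂ − Q₁ = 46.1;  Q₃ − Q₂ = 6.1
Q₂ − Q₁ > Q₃ − Q₂ ⇒ the lower half is more spread out ⇒ left-skewed.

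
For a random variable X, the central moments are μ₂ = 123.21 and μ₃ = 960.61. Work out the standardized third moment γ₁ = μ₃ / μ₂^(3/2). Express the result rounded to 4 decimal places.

0.7024

σ = √μ₂ = √123.21 = 11.10000
σ³ = μ₂^(3/2) = 1367.63100
γ₁ = μ₃/σ³ = 960.61 / 1367.63100 ≈ 0.7024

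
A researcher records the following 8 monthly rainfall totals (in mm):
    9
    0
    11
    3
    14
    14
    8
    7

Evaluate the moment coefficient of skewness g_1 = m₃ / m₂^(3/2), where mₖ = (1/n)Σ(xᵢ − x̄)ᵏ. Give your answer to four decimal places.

-0.3863

x̄ = (9 + 0 + 11 + 3 + 14 + 14 + 8 + 7) / 8 = 8.2500
deviations (xᵢ − x̄): 0.7500, -8.2500, 2.7500, -5.2500, 5.7500, 5.7500, -0.2500, -1.2500
Σ(xᵢ − x̄)² = 171.5000 ⇒ m₂ = 171.5000/8 = 21.43750
Σ(xᵢ − x̄)³ = -306.7500 ⇒ m₃ = -306.7500/8 = -38.34375
m₂^(3/2) = 21.43750^(1.5) = 99.25701
g_1 = m₃ / m₂^(3/2) = -38.34375 / 99.25701 ≈ -0.3863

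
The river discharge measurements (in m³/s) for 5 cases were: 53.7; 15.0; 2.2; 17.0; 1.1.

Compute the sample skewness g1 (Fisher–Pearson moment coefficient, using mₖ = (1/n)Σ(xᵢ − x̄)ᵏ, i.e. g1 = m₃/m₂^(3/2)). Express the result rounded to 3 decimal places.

1.089

x̄ = (53.7 + 15.0 + 2.2 + 17.0 + 1.1) / 5 = 17.8000
deviations (xᵢ − x̄): 35.9000, -2.8000, -15.6000, -0.8000, -16.7000
Σ(xᵢ − x̄)² = 1819.5400 ⇒ m₂ = 1819.5400/5 = 363.90800
Σ(xᵢ − x̄)³ = 37791.9360 ⇒ m₃ = 37791.9360/5 = 7558.38720
m₂^(3/2) = 363.90800^(1.5) = 6942.04468
g1 = m₃ / m₂^(3/2) = 7558.38720 / 6942.04468 ≈ 1.089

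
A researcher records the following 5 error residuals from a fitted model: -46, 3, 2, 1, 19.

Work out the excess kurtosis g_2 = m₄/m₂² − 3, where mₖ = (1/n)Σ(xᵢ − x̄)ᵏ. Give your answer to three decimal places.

x̄ = -4.2000
Σ(xᵢ − x̄)² = 2402.8000 ⇒ m₂ = 480.56000
Σ(xᵢ − x̄)⁴ = 3347446.0960 ⇒ m₄ = 669489.21920
m₂² = 230937.91360
g_2 = m₄/m₂² − 3 = 2.89900 − 3 ≈ -0.101

-0.101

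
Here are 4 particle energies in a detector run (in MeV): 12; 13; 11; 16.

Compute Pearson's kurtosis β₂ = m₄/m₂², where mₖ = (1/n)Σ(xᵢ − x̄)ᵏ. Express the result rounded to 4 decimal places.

2.0000

x̄ = 13.0000
Σ(xᵢ − x̄)² = 14.0000 ⇒ m₂ = 3.50000
Σ(xᵢ − x̄)⁴ = 98.0000 ⇒ m₄ = 24.50000
m₂² = 12.25000
β₂ = m₄/m₂² = 24.50000 / 12.25000 ≈ 2.0000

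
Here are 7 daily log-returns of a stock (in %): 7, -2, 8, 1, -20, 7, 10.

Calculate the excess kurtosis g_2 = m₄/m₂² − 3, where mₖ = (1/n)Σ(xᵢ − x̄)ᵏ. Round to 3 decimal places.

x̄ = 1.5714
Σ(xᵢ − x̄)² = 649.7143 ⇒ m₂ = 92.81633
Σ(xᵢ − x̄)⁴ = 225183.1487 ⇒ m₄ = 32169.02124
m₂² = 8614.87047
g_2 = m₄/m₂² − 3 = 3.73413 − 3 ≈ 0.734

0.734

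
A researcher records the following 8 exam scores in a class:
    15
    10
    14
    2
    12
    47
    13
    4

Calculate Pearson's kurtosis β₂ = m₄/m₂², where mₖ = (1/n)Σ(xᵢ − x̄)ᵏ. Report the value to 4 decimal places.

4.9783

x̄ = 14.6250
Σ(xᵢ − x̄)² = 1351.8750 ⇒ m₂ = 168.98438
Σ(xᵢ − x̄)⁴ = 1137260.6191 ⇒ m₄ = 142157.57739
m₂² = 28555.71899
β₂ = m₄/m₂² = 142157.57739 / 28555.71899 ≈ 4.9783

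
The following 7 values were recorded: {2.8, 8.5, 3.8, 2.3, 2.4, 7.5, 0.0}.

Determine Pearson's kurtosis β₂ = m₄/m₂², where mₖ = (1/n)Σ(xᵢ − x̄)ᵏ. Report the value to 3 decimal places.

1.965

x̄ = 3.9000
Σ(xᵢ − x̄)² = 55.3600 ⇒ m₂ = 7.90857
Σ(xᵢ − x̄)⁴ = 860.1316 ⇒ m₄ = 122.87594
m₂² = 62.54550
β₂ = m₄/m₂² = 122.87594 / 62.54550 ≈ 1.965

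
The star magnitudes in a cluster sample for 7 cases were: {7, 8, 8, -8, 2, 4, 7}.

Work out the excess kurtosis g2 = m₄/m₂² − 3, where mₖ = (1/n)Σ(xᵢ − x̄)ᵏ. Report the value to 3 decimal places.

0.826

x̄ = 4.0000
Σ(xᵢ − x̄)² = 198.0000 ⇒ m₂ = 28.28571
Σ(xᵢ − x̄)⁴ = 21426.0000 ⇒ m₄ = 3060.85714
m₂² = 800.08163
g2 = m₄/m₂² − 3 = 3.82568 − 3 ≈ 0.826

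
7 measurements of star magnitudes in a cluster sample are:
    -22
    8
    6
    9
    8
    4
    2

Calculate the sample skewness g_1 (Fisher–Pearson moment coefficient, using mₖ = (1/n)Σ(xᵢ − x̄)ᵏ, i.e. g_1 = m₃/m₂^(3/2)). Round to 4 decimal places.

x̄ = (-22 + 8 + 6 + 9 + 8 + 4 + 2) / 7 = 2.1429
deviations (xᵢ − x̄): -24.1429, 5.8571, 3.8571, 6.8571, 5.8571, 1.8571, -0.1429
Σ(xᵢ − x̄)² = 716.8571 ⇒ m₂ = 716.8571/7 = 102.40816
Σ(xᵢ − x̄)³ = -13284.2449 ⇒ m₃ = -13284.2449/7 = -1897.74927
m₂^(3/2) = 102.40816^(1.5) = 1036.33906
g_1 = m₃ / m₂^(3/2) = -1897.74927 / 1036.33906 ≈ -1.8312

-1.8312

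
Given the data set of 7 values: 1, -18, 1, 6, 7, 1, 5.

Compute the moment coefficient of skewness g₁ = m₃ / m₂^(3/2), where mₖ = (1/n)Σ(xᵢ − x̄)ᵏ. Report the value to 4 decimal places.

-1.6598

x̄ = (1 - 18 + 1 + 6 + 7 + 1 + 5) / 7 = 0.4286
deviations (xᵢ − x̄): 0.5714, -18.4286, 0.5714, 5.5714, 6.5714, 0.5714, 4.5714
Σ(xᵢ − x̄)² = 435.7143 ⇒ m₂ = 435.7143/7 = 62.24490
Σ(xᵢ − x̄)³ = -5705.7551 ⇒ m₃ = -5705.7551/7 = -815.10787
m₂^(3/2) = 62.24490^(1.5) = 491.08384
g₁ = m₃ / m₂^(3/2) = -815.10787 / 491.08384 ≈ -1.6598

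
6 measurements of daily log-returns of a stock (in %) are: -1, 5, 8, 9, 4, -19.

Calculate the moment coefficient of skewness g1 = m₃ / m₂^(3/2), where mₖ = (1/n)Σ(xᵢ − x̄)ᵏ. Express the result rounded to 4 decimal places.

-1.3709

x̄ = (-1 + 5 + 8 + 9 + 4 - 19) / 6 = 1.0000
deviations (xᵢ − x̄): -2.0000, 4.0000, 7.0000, 8.0000, 3.0000, -20.0000
Σ(xᵢ − x̄)² = 542.0000 ⇒ m₂ = 542.0000/6 = 90.33333
Σ(xᵢ − x̄)³ = -7062.0000 ⇒ m₃ = -7062.0000/6 = -1177.00000
m₂^(3/2) = 90.33333^(1.5) = 858.56277
g1 = m₃ / m₂^(3/2) = -1177.00000 / 858.56277 ≈ -1.3709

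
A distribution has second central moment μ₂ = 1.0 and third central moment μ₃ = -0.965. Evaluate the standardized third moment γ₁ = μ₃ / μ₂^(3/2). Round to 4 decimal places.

-0.9650

σ = √μ₂ = √1.0 = 1.00000
σ³ = μ₂^(3/2) = 1.00000
γ₁ = μ₃/σ³ = -0.965 / 1.00000 ≈ -0.9650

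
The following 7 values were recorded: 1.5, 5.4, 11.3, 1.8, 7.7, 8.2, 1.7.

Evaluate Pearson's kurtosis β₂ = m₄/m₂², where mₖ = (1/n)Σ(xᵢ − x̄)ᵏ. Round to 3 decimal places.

1.648

x̄ = 5.3714
Σ(xᵢ − x̄)² = 89.7943 ⇒ m₂ = 12.82776
Σ(xᵢ − x̄)⁴ = 1897.8183 ⇒ m₄ = 271.11690
m₂² = 164.55130
β₂ = m₄/m₂² = 271.11690 / 164.55130 ≈ 1.648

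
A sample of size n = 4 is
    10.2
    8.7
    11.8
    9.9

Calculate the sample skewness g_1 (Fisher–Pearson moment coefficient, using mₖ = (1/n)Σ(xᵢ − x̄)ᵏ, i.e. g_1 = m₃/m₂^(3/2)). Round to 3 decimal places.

0.264

x̄ = (10.2 + 8.7 + 11.8 + 9.9) / 4 = 10.1500
deviations (xᵢ − x̄): 0.0500, -1.4500, 1.6500, -0.2500
Σ(xᵢ − x̄)² = 4.8900 ⇒ m₂ = 4.8900/4 = 1.22250
Σ(xᵢ − x̄)³ = 1.4280 ⇒ m₃ = 1.4280/4 = 0.35700
m₂^(3/2) = 1.22250^(1.5) = 1.35168
g_1 = m₃ / m₂^(3/2) = 0.35700 / 1.35168 ≈ 0.264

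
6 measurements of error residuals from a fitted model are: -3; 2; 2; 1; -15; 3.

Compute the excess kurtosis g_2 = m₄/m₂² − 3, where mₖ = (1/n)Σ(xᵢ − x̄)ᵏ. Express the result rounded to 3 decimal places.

x̄ = -1.6667
Σ(xᵢ − x̄)² = 235.3333 ⇒ m₂ = 39.22222
Σ(xᵢ − x̄)⁴ = 32494.4444 ⇒ m₄ = 5415.74074
m₂² = 1538.38272
g_2 = m₄/m₂² − 3 = 3.52041 − 3 ≈ 0.520

0.520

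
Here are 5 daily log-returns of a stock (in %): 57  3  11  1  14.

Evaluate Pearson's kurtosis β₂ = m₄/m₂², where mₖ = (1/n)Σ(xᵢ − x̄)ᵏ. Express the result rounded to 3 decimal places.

x̄ = 17.2000
Σ(xᵢ − x̄)² = 2096.8000 ⇒ m₂ = 419.36000
Σ(xᵢ − x̄)⁴ = 2620298.6560 ⇒ m₄ = 524059.73120
m₂² = 175862.80960
β₂ = m₄/m₂² = 524059.73120 / 175862.80960 ≈ 2.980

2.980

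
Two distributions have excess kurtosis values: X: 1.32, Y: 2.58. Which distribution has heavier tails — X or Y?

Y

Higher excess kurtosis ⇒ heavier tails relative to the normal distribution.
1.32 vs 2.58: the larger is 2.58, so Y has heavier tails.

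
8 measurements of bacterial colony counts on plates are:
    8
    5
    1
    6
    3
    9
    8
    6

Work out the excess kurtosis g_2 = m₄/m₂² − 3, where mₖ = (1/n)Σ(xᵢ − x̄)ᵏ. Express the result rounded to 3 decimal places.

x̄ = 5.7500
Σ(xᵢ − x̄)² = 51.5000 ⇒ m₂ = 6.43750
Σ(xᵢ − x̄)⁴ = 729.4063 ⇒ m₄ = 91.17578
m₂² = 41.44141
g_2 = m₄/m₂² − 3 = 2.20011 − 3 ≈ -0.800

-0.800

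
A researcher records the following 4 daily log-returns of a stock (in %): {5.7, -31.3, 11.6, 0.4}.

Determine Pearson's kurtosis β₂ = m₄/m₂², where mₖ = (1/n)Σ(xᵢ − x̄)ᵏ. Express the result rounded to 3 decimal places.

2.191

x̄ = -3.4000
Σ(xᵢ − x̄)² = 1100.6600 ⇒ m₂ = 275.16500
Σ(xᵢ − x̄)⁴ = 663613.1378 ⇒ m₄ = 165903.28445
m₂² = 75715.77723
β₂ = m₄/m₂² = 165903.28445 / 75715.77723 ≈ 2.191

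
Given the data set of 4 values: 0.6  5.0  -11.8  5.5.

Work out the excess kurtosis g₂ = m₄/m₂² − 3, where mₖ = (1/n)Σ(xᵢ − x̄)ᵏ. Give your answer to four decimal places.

x̄ = -0.1750
Σ(xᵢ − x̄)² = 194.7275 ⇒ m₂ = 48.68188
Σ(xᵢ − x̄)⁴ = 20017.7534 ⇒ m₄ = 5004.43836
m₂² = 2369.92495
g₂ = m₄/m₂² − 3 = 2.11164 − 3 ≈ -0.8884

-0.8884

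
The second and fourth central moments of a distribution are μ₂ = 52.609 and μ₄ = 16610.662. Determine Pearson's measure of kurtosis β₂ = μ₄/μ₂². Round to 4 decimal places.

μ₂² = 52.609² = 2767.70688
μ₄/μ₂² = 16610.662 / 2767.70688 = 6.00160
β₂ ≈ 6.0016

6.0016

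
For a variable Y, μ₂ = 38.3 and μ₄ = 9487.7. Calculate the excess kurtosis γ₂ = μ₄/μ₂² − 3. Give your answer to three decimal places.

μ₂² = 38.3² = 1466.89000
μ₄/μ₂² = 9487.7 / 1466.89000 = 6.46790
γ₂ = 6.46790 − 3 ≈ 3.468

3.468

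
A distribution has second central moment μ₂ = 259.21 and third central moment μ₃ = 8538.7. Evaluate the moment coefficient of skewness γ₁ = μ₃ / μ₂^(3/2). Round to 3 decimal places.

σ = √μ₂ = √259.21 = 16.10000
σ³ = μ₂^(3/2) = 4173.28100
γ₁ = μ₃/σ³ = 8538.7 / 4173.28100 ≈ 2.046

2.046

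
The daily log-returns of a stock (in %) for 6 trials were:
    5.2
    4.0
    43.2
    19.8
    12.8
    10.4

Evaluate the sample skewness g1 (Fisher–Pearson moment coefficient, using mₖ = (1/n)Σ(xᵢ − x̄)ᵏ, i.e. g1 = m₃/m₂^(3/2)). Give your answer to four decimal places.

x̄ = (5.2 + 4.0 + 43.2 + 19.8 + 12.8 + 10.4) / 6 = 15.9000
deviations (xᵢ − x̄): -10.7000, -11.9000, 27.3000, 3.9000, -3.1000, -5.5000
Σ(xᵢ − x̄)² = 1056.4600 ⇒ m₂ = 1056.4600/6 = 176.07667
Σ(xᵢ − x̄)³ = 17299.3680 ⇒ m₃ = 17299.3680/6 = 2883.22800
m₂^(3/2) = 176.07667^(1.5) = 2336.42967
g1 = m₃ / m₂^(3/2) = 2883.22800 / 2336.42967 ≈ 1.2340

1.2340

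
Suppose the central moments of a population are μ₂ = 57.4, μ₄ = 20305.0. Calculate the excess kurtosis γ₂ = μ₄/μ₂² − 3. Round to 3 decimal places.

μ₂² = 57.4² = 3294.76000
μ₄/μ₂² = 20305.0 / 3294.76000 = 6.16282
γ₂ = 6.16282 − 3 ≈ 3.163

3.163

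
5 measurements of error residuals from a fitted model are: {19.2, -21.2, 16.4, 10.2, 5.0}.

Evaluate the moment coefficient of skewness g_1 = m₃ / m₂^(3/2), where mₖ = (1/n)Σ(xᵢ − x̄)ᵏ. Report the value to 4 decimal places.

-1.0905

x̄ = (19.2 - 21.2 + 16.4 + 10.2 + 5.0) / 5 = 5.9200
deviations (xᵢ − x̄): 13.2800, -27.1200, 10.4800, 4.2800, -0.9200
Σ(xᵢ − x̄)² = 1040.8480 ⇒ m₂ = 1040.8480/5 = 208.16960
Σ(xᵢ − x̄)³ = -16375.9219 ⇒ m₃ = -16375.9219/5 = -3275.18438
m₂^(3/2) = 208.16960^(1.5) = 3003.48842
g_1 = m₃ / m₂^(3/2) = -3275.18438 / 3003.48842 ≈ -1.0905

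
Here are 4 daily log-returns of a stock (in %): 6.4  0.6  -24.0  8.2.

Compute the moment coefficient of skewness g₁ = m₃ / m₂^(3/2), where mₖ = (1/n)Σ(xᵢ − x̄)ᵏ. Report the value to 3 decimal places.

-1.000

x̄ = (6.4 + 0.6 - 24.0 + 8.2) / 4 = -2.2000
deviations (xᵢ − x̄): 8.6000, 2.8000, -21.8000, 10.4000
Σ(xᵢ − x̄)² = 665.2000 ⇒ m₂ = 665.2000/4 = 166.30000
Σ(xᵢ − x̄)³ = -8577.3600 ⇒ m₃ = -8577.3600/4 = -2144.34000
m₂^(3/2) = 166.30000^(1.5) = 2144.56085
g₁ = m₃ / m₂^(3/2) = -2144.34000 / 2144.56085 ≈ -1.000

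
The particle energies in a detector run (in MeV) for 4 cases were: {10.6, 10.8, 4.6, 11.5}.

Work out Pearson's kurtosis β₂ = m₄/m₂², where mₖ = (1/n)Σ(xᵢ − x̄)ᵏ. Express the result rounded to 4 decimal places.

x̄ = 9.3750
Σ(xᵢ − x̄)² = 30.8475 ⇒ m₂ = 7.71188
Σ(xᵢ − x̄)⁴ = 546.6347 ⇒ m₄ = 136.65867
m₂² = 59.47302
β₂ = m₄/m₂² = 136.65867 / 59.47302 ≈ 2.2978

2.2978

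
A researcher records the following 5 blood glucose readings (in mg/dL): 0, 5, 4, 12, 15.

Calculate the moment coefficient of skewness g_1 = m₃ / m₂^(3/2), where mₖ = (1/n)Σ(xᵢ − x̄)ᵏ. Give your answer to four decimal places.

x̄ = (0 + 5 + 4 + 12 + 15) / 5 = 7.2000
deviations (xᵢ − x̄): -7.2000, -2.2000, -3.2000, 4.8000, 7.8000
Σ(xᵢ − x̄)² = 150.8000 ⇒ m₂ = 150.8000/5 = 30.16000
Σ(xᵢ − x̄)³ = 168.4800 ⇒ m₃ = 168.4800/5 = 33.69600
m₂^(3/2) = 30.16000^(1.5) = 165.63305
g_1 = m₃ / m₂^(3/2) = 33.69600 / 165.63305 ≈ 0.2034

0.2034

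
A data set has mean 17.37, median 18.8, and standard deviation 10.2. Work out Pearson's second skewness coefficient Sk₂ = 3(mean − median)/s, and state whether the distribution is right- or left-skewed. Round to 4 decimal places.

Sk₂ = 3(17.37 − 18.8) / 10.2 = 3 × -1.4300 / 10.2
    = -4.2900 / 10.2 ≈ -0.4206
Sk₂ < 0 ⇒ mean < median ⇒ left-skewed (negative skew).

-0.4206, left-skewed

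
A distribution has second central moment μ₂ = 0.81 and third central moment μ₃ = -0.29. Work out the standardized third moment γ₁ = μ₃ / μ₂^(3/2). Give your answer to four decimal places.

σ = √μ₂ = √0.81 = 0.90000
σ³ = μ₂^(3/2) = 0.72900
γ₁ = μ₃/σ³ = -0.29 / 0.72900 ≈ -0.3978

-0.3978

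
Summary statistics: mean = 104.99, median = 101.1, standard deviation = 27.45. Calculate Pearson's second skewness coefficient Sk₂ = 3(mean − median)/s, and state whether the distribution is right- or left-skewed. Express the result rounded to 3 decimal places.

0.425, right-skewed

Sk₂ = 3(104.99 − 101.1) / 27.45 = 3 × 3.8900 / 27.45
    = 11.6700 / 27.45 ≈ 0.425
Sk₂ > 0 ⇒ mean > median ⇒ right-skewed (positive skew).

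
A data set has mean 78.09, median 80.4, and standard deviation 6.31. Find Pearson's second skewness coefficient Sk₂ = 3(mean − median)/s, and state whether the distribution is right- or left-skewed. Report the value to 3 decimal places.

-1.098, left-skewed

Sk₂ = 3(78.09 − 80.4) / 6.31 = 3 × -2.3100 / 6.31
    = -6.9300 / 6.31 ≈ -1.098
Sk₂ < 0 ⇒ mean < median ⇒ left-skewed (negative skew).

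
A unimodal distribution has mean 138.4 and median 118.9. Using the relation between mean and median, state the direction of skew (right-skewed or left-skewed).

right-skewed

mean − median = 138.4 − 118.9 = 19.5
mean > median ⇒ the longer tail is on the right ⇒ right-skewed (positively skewed).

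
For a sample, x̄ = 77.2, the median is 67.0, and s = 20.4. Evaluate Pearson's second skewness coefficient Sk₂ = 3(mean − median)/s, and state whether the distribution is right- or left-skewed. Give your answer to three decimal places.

1.500, right-skewed

Sk₂ = 3(77.2 − 67.0) / 20.4 = 3 × 10.2000 / 20.4
    = 30.6000 / 20.4 ≈ 1.500
Sk₂ > 0 ⇒ mean > median ⇒ right-skewed (positive skew).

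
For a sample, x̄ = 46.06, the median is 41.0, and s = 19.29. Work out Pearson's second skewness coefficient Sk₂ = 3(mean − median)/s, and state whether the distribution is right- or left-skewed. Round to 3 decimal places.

Sk₂ = 3(46.06 − 41.0) / 19.29 = 3 × 5.0600 / 19.29
    = 15.1800 / 19.29 ≈ 0.787
Sk₂ > 0 ⇒ mean > median ⇒ right-skewed (positive skew).

0.787, right-skewed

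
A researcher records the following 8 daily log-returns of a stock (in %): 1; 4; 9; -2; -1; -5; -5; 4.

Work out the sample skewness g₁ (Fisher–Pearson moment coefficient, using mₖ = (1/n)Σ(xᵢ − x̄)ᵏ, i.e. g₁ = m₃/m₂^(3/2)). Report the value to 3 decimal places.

0.379

x̄ = (1 + 4 + 9 - 2 - 1 - 5 - 5 + 4) / 8 = 0.6250
deviations (xᵢ − x̄): 0.3750, 3.3750, 8.3750, -2.6250, -1.6250, -5.6250, -5.6250, 3.3750
Σ(xᵢ − x̄)² = 165.8750 ⇒ m₂ = 165.8750/8 = 20.73438
Σ(xᵢ − x̄)³ = 286.0313 ⇒ m₃ = 286.0313/8 = 35.75391
m₂^(3/2) = 20.73438^(1.5) = 94.41401
g₁ = m₃ / m₂^(3/2) = 35.75391 / 94.41401 ≈ 0.379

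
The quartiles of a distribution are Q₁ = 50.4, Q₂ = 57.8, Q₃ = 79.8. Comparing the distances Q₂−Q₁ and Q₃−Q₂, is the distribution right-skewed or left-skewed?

right-skewed

Q₂ − Q₁ = 7.4;  Q₃ − Q₂ = 22.0
Q₃ − Q₂ > Q₂ − Q₁ ⇒ the upper half is more spread out ⇒ right-skewed.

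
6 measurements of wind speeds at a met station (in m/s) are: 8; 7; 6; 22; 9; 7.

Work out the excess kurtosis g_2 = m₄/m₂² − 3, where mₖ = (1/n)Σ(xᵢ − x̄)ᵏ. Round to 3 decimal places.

x̄ = 9.8333
Σ(xᵢ − x̄)² = 182.8333 ⇒ m₂ = 30.47222
Σ(xᵢ − x̄)⁴ = 22268.8194 ⇒ m₄ = 3711.46991
m₂² = 928.55633
g_2 = m₄/m₂² − 3 = 3.99703 − 3 ≈ 0.997

0.997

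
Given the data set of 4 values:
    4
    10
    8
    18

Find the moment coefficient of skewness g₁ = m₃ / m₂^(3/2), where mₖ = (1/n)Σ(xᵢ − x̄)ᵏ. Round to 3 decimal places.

x̄ = (4 + 10 + 8 + 18) / 4 = 10.0000
deviations (xᵢ − x̄): -6.0000, 0.0000, -2.0000, 8.0000
Σ(xᵢ − x̄)² = 104.0000 ⇒ m₂ = 104.0000/4 = 26.00000
Σ(xᵢ − x̄)³ = 288.0000 ⇒ m₃ = 288.0000/4 = 72.00000
m₂^(3/2) = 26.00000^(1.5) = 132.57451
g₁ = m₃ / m₂^(3/2) = 72.00000 / 132.57451 ≈ 0.543

0.543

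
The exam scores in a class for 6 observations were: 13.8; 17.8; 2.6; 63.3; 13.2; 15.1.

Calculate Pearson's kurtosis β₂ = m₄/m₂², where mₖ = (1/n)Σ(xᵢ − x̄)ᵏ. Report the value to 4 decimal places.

3.8282

x̄ = 20.9667
Σ(xᵢ − x̄)² = 2285.5733 ⇒ m₂ = 380.92889
Σ(xᵢ − x̄)⁴ = 3333018.5019 ⇒ m₄ = 555503.08365
m₂² = 145106.81839
β₂ = m₄/m₂² = 555503.08365 / 145106.81839 ≈ 3.8282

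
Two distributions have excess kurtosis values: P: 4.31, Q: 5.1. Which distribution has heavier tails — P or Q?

Higher excess kurtosis ⇒ heavier tails relative to the normal distribution.
4.31 vs 5.1: the larger is 5.1, so Q has heavier tails.

Q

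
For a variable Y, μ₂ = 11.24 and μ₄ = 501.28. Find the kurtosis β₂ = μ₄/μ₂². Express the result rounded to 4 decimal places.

3.9678

μ₂² = 11.24² = 126.33760
μ₄/μ₂² = 501.28 / 126.33760 = 3.96778
β₂ ≈ 3.9678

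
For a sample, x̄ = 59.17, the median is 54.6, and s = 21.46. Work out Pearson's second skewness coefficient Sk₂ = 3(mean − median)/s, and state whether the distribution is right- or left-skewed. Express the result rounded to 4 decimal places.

0.6389, right-skewed

Sk₂ = 3(59.17 − 54.6) / 21.46 = 3 × 4.5700 / 21.46
    = 13.7100 / 21.46 ≈ 0.6389
Sk₂ > 0 ⇒ mean > median ⇒ right-skewed (positive skew).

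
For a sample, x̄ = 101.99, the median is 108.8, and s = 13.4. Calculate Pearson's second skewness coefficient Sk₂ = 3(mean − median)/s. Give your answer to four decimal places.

-1.5246

Sk₂ = 3(101.99 − 108.8) / 13.4 = 3 × -6.8100 / 13.4
    = -20.4300 / 13.4 ≈ -1.5246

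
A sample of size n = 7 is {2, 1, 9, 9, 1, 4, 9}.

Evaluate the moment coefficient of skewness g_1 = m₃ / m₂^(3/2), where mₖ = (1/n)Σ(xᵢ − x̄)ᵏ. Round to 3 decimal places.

0.112

x̄ = (2 + 1 + 9 + 9 + 1 + 4 + 9) / 7 = 5.0000
deviations (xᵢ − x̄): -3.0000, -4.0000, 4.0000, 4.0000, -4.0000, -1.0000, 4.0000
Σ(xᵢ − x̄)² = 90.0000 ⇒ m₂ = 90.0000/7 = 12.85714
Σ(xᵢ − x̄)³ = 36.0000 ⇒ m₃ = 36.0000/7 = 5.14286
m₂^(3/2) = 12.85714^(1.5) = 46.10167
g_1 = m₃ / m₂^(3/2) = 5.14286 / 46.10167 ≈ 0.112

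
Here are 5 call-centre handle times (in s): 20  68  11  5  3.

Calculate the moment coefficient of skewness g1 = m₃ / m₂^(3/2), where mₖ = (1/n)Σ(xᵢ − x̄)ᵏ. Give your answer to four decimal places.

1.2876

x̄ = (20 + 68 + 11 + 5 + 3) / 5 = 21.4000
deviations (xᵢ − x̄): -1.4000, 46.6000, -10.4000, -16.4000, -18.4000
Σ(xᵢ − x̄)² = 2889.2000 ⇒ m₂ = 2889.2000/5 = 577.84000
Σ(xᵢ − x̄)³ = 89426.6400 ⇒ m₃ = 89426.6400/5 = 17885.32800
m₂^(3/2) = 577.84000^(1.5) = 13890.29287
g1 = m₃ / m₂^(3/2) = 17885.32800 / 13890.29287 ≈ 1.2876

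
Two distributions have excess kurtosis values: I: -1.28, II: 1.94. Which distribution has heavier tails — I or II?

II

Higher excess kurtosis ⇒ heavier tails relative to the normal distribution.
-1.28 vs 1.94: the larger is 1.94, so II has heavier tails. (II is leptokurtic — heavier-than-normal tails; the other is platykurtic.)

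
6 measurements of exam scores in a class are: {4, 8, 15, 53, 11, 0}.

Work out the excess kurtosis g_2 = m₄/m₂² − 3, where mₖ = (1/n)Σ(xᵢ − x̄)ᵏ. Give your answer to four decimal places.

0.6976

x̄ = 15.1667
Σ(xᵢ − x̄)² = 1854.8333 ⇒ m₂ = 309.13889
Σ(xᵢ − x̄)⁴ = 2120195.4861 ⇒ m₄ = 353365.91435
m₂² = 95566.85262
g_2 = m₄/m₂² − 3 = 3.69758 − 3 ≈ 0.6976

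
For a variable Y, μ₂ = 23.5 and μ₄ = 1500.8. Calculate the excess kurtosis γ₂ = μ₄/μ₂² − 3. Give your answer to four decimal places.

μ₂² = 23.5² = 552.25000
μ₄/μ₂² = 1500.8 / 552.25000 = 2.71761
γ₂ = 2.71761 − 3 ≈ -0.2824

-0.2824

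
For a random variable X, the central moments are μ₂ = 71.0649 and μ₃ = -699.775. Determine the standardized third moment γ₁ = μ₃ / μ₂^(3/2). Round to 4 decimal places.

-1.1681

σ = √μ₂ = √71.0649 = 8.43000
σ³ = μ₂^(3/2) = 599.07711
γ₁ = μ₃/σ³ = -699.775 / 599.07711 ≈ -1.1681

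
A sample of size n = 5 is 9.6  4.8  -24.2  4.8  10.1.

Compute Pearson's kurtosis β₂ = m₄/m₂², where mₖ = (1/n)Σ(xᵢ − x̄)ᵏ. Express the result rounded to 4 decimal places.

3.0970

x̄ = 1.0200
Σ(xᵢ − x̄)² = 820.6880 ⇒ m₂ = 164.13760
Σ(xᵢ − x̄)⁴ = 417182.6671 ⇒ m₄ = 83436.53342
m₂² = 26941.15173
β₂ = m₄/m₂² = 83436.53342 / 26941.15173 ≈ 3.0970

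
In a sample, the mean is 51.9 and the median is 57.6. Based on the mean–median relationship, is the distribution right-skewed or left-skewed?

left-skewed

mean − median = 51.9 − 57.6 = -5.7
mean < median ⇒ the longer tail is on the left ⇒ left-skewed (negatively skewed).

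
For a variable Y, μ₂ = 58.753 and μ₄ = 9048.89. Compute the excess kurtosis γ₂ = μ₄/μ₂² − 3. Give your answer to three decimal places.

-0.379

μ₂² = 58.753² = 3451.91501
μ₄/μ₂² = 9048.89 / 3451.91501 = 2.62141
γ₂ = 2.62141 − 3 ≈ -0.379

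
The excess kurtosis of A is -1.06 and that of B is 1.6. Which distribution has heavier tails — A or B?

B

Higher excess kurtosis ⇒ heavier tails relative to the normal distribution.
-1.06 vs 1.6: the larger is 1.6, so B has heavier tails. (B is leptokurtic — heavier-than-normal tails; the other is platykurtic.)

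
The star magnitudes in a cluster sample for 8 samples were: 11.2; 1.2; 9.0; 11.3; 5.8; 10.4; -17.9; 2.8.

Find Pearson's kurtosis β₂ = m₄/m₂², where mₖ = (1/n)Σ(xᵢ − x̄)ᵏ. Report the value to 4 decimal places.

x̄ = 4.2250
Σ(xᵢ − x̄)² = 662.8150 ⇒ m₂ = 82.85187
Σ(xᵢ − x̄)⁴ = 246565.8200 ⇒ m₄ = 30820.72750
m₂² = 6864.43319
β₂ = m₄/m₂² = 30820.72750 / 6864.43319 ≈ 4.4899

4.4899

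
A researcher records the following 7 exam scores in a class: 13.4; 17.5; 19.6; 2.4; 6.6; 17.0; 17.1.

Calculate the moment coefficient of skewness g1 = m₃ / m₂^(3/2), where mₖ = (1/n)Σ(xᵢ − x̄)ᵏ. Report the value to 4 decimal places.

-0.8205

x̄ = (13.4 + 17.5 + 19.6 + 2.4 + 6.6 + 17.0 + 17.1) / 7 = 13.3714
deviations (xᵢ − x̄): 0.0286, 4.1286, 6.2286, -10.9714, -6.7714, 3.6286, 3.7286
Σ(xᵢ − x̄)² = 249.1343 ⇒ m₂ = 249.1343/7 = 35.59061
Σ(xᵢ − x̄)³ = -1219.5195 ⇒ m₃ = -1219.5195/7 = -174.21707
m₂^(3/2) = 35.59061^(1.5) = 212.32601
g1 = m₃ / m₂^(3/2) = -174.21707 / 212.32601 ≈ -0.8205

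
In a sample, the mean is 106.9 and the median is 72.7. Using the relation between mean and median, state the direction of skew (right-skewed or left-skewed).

right-skewed

mean − median = 106.9 − 72.7 = 34.2
mean > median ⇒ the longer tail is on the right ⇒ right-skewed (positively skewed).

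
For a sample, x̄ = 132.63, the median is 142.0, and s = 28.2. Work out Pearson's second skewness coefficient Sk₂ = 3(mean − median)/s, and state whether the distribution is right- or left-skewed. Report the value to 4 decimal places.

Sk₂ = 3(132.63 − 142.0) / 28.2 = 3 × -9.3700 / 28.2
    = -28.1100 / 28.2 ≈ -0.9968
Sk₂ < 0 ⇒ mean < median ⇒ left-skewed (negative skew).

-0.9968, left-skewed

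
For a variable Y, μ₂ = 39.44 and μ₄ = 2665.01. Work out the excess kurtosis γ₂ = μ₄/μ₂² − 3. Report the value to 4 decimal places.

-1.2867

μ₂² = 39.44² = 1555.51360
μ₄/μ₂² = 2665.01 / 1555.51360 = 1.71327
γ₂ = 1.71327 − 3 ≈ -1.2867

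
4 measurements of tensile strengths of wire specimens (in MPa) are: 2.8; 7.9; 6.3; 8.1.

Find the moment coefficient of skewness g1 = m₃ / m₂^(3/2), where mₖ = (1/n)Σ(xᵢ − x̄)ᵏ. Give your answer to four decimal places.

x̄ = (2.8 + 7.9 + 6.3 + 8.1) / 4 = 6.2750
deviations (xᵢ − x̄): -3.4750, 1.6250, 0.0250, 1.8250
Σ(xᵢ − x̄)² = 18.0475 ⇒ m₂ = 18.0475/4 = 4.51188
Σ(xᵢ − x̄)³ = -31.5934 ⇒ m₃ = -31.5934/4 = -7.89834
m₂^(3/2) = 4.51188^(1.5) = 9.58375
g1 = m₃ / m₂^(3/2) = -7.89834 / 9.58375 ≈ -0.8241

-0.8241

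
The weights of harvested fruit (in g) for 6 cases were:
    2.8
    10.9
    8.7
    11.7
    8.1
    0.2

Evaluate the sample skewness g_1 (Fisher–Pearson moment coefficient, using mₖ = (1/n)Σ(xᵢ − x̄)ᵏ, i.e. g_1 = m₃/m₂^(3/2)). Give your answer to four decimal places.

x̄ = (2.8 + 10.9 + 8.7 + 11.7 + 8.1 + 0.2) / 6 = 7.0667
deviations (xᵢ − x̄): -4.2667, 3.8333, 1.6333, 4.6333, 1.0333, -6.8667
Σ(xᵢ − x̄)² = 105.2533 ⇒ m₂ = 105.2533/6 = 17.54222
Σ(xᵢ − x̄)³ = -240.1864 ⇒ m₃ = -240.1864/6 = -40.03107
m₂^(3/2) = 17.54222^(1.5) = 73.47285
g_1 = m₃ / m₂^(3/2) = -40.03107 / 73.47285 ≈ -0.5448

-0.5448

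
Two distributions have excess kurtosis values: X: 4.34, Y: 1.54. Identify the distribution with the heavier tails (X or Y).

X

Higher excess kurtosis ⇒ heavier tails relative to the normal distribution.
4.34 vs 1.54: the larger is 4.34, so X has heavier tails.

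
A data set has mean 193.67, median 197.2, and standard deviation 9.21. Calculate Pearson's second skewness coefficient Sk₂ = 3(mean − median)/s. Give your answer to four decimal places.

-1.1498

Sk₂ = 3(193.67 − 197.2) / 9.21 = 3 × -3.5300 / 9.21
    = -10.5900 / 9.21 ≈ -1.1498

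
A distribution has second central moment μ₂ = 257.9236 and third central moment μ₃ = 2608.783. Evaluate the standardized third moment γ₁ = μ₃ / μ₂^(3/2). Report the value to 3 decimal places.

σ = √μ₂ = √257.9236 = 16.06000
σ³ = μ₂^(3/2) = 4142.25302
γ₁ = μ₃/σ³ = 2608.783 / 4142.25302 ≈ 0.630

0.630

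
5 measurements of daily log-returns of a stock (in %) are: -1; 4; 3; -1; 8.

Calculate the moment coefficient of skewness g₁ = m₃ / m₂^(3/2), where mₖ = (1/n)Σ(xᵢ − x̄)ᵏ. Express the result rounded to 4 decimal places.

0.3461

x̄ = (-1 + 4 + 3 - 1 + 8) / 5 = 2.6000
deviations (xᵢ − x̄): -3.6000, 1.4000, 0.4000, -3.6000, 5.4000
Σ(xᵢ − x̄)² = 57.2000 ⇒ m₂ = 57.2000/5 = 11.44000
Σ(xᵢ − x̄)³ = 66.9600 ⇒ m₃ = 66.9600/5 = 13.39200
m₂^(3/2) = 11.44000^(1.5) = 38.69359
g₁ = m₃ / m₂^(3/2) = 13.39200 / 38.69359 ≈ 0.3461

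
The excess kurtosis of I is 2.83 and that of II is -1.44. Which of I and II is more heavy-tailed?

I

Higher excess kurtosis ⇒ heavier tails relative to the normal distribution.
2.83 vs -1.44: the larger is 2.83, so I has heavier tails. (I is leptokurtic — heavier-than-normal tails; the other is platykurtic.)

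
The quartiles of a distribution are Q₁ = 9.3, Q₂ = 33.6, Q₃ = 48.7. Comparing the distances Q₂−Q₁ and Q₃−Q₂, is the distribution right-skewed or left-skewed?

left-skewed

Q₂ − Q₁ = 24.3;  Q₃ − Q₂ = 15.1
Q₂ − Q₁ > Q₃ − Q₂ ⇒ the lower half is more spread out ⇒ left-skewed.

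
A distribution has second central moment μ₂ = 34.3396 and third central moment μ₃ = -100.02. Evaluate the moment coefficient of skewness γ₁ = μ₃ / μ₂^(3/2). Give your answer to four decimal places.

σ = √μ₂ = √34.3396 = 5.86000
σ³ = μ₂^(3/2) = 201.23006
γ₁ = μ₃/σ³ = -100.02 / 201.23006 ≈ -0.4970

-0.4970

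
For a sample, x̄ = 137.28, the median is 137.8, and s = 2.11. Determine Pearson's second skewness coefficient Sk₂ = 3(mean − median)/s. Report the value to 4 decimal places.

-0.7393

Sk₂ = 3(137.28 − 137.8) / 2.11 = 3 × -0.5200 / 2.11
    = -1.5600 / 2.11 ≈ -0.7393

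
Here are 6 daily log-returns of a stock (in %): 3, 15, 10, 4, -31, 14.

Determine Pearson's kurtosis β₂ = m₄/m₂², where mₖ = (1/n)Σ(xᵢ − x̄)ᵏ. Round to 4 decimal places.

3.6246

x̄ = 2.5000
Σ(xᵢ − x̄)² = 1469.5000 ⇒ m₂ = 244.91667
Σ(xᵢ − x̄)⁴ = 1304518.3750 ⇒ m₄ = 217419.72917
m₂² = 59984.17361
β₂ = m₄/m₂² = 217419.72917 / 59984.17361 ≈ 3.6246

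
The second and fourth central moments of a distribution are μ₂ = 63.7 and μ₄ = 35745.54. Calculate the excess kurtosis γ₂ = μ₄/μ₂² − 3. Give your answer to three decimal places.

5.809

μ₂² = 63.7² = 4057.69000
μ₄/μ₂² = 35745.54 / 4057.69000 = 8.80933
γ₂ = 8.80933 − 3 ≈ 5.809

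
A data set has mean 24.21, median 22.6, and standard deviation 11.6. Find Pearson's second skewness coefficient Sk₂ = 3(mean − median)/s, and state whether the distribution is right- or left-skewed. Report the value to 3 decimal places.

Sk₂ = 3(24.21 − 22.6) / 11.6 = 3 × 1.6100 / 11.6
    = 4.8300 / 11.6 ≈ 0.416
Sk₂ > 0 ⇒ mean > median ⇒ right-skewed (positive skew).

0.416, right-skewed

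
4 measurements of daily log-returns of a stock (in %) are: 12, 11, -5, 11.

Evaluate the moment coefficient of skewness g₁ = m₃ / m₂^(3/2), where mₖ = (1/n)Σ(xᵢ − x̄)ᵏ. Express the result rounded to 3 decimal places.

x̄ = (12 + 11 - 5 + 11) / 4 = 7.2500
deviations (xᵢ − x̄): 4.7500, 3.7500, -12.2500, 3.7500
Σ(xᵢ − x̄)² = 200.7500 ⇒ m₂ = 200.7500/4 = 50.18750
Σ(xᵢ − x̄)³ = -1625.6250 ⇒ m₃ = -1625.6250/4 = -406.40625
m₂^(3/2) = 50.18750^(1.5) = 355.54399
g₁ = m₃ / m₂^(3/2) = -406.40625 / 355.54399 ≈ -1.143

-1.143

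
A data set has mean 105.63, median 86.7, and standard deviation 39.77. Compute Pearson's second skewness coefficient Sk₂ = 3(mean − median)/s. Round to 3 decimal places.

Sk₂ = 3(105.63 − 86.7) / 39.77 = 3 × 18.9300 / 39.77
    = 56.7900 / 39.77 ≈ 1.428

1.428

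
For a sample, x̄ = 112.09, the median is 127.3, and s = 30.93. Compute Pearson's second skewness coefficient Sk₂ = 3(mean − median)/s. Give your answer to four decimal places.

Sk₂ = 3(112.09 − 127.3) / 30.93 = 3 × -15.2100 / 30.93
    = -45.6300 / 30.93 ≈ -1.4753

-1.4753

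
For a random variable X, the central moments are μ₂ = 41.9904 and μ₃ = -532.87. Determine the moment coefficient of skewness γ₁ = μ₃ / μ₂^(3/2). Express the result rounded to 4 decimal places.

σ = √μ₂ = √41.9904 = 6.48000
σ³ = μ₂^(3/2) = 272.09779
γ₁ = μ₃/σ³ = -532.87 / 272.09779 ≈ -1.9584

-1.9584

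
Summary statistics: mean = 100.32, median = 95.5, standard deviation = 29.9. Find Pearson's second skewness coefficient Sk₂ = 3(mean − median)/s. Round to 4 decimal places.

Sk₂ = 3(100.32 − 95.5) / 29.9 = 3 × 4.8200 / 29.9
    = 14.4600 / 29.9 ≈ 0.4836

0.4836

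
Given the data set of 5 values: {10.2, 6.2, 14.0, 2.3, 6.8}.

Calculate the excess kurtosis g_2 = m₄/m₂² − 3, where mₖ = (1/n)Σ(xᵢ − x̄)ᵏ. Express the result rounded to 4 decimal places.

x̄ = 7.9000
Σ(xᵢ − x̄)² = 77.9600 ⇒ m₂ = 15.59200
Σ(xᵢ − x̄)⁴ = 2405.8340 ⇒ m₄ = 481.16680
m₂² = 243.11046
g_2 = m₄/m₂² − 3 = 1.97921 − 3 ≈ -1.0208

-1.0208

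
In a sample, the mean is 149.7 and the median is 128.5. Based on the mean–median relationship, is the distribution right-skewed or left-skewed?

right-skewed

mean − median = 149.7 − 128.5 = 21.2
mean > median ⇒ the longer tail is on the right ⇒ right-skewed (positively skewed).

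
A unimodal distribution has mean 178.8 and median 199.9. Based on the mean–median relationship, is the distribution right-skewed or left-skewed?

mean − median = 178.8 − 199.9 = -21.1
mean < median ⇒ the longer tail is on the left ⇒ left-skewed (negatively skewed).

left-skewed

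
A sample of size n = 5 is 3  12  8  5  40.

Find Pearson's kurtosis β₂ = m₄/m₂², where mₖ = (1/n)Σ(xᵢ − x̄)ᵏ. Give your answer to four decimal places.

3.0005

x̄ = 13.6000
Σ(xᵢ − x̄)² = 917.2000 ⇒ m₂ = 183.44000
Σ(xᵢ − x̄)⁴ = 504838.0960 ⇒ m₄ = 100967.61920
m₂² = 33650.23360
β₂ = m₄/m₂² = 100967.61920 / 33650.23360 ≈ 3.0005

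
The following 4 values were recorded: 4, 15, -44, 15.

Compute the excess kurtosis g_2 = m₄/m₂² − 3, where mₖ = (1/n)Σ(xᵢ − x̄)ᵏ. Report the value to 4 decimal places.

x̄ = -2.5000
Σ(xᵢ − x̄)² = 2377.0000 ⇒ m₂ = 594.25000
Σ(xᵢ − x̄)⁴ = 3155508.2500 ⇒ m₄ = 788877.06250
m₂² = 353133.06250
g_2 = m₄/m₂² − 3 = 2.23394 − 3 ≈ -0.7661

-0.7661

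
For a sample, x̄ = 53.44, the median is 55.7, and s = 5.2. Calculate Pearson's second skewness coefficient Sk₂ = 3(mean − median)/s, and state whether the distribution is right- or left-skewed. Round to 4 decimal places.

-1.3038, left-skewed

Sk₂ = 3(53.44 − 55.7) / 5.2 = 3 × -2.2600 / 5.2
    = -6.7800 / 5.2 ≈ -1.3038
Sk₂ < 0 ⇒ mean < median ⇒ left-skewed (negative skew).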